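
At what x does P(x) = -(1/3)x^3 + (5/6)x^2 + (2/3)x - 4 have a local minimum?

-1/3

Critical points: P'(x) = -x^2 + (5/3)x + 2/3 vanishes at x = -1/3, 2.
Since P''(x) = -2x + 5/3, we get P''(-1/3) = 7/3 > 0 ⇒ local minimum; P''(2) = -7/3 < 0 ⇒ local maximum.
So the local minimum value is P(-1/3) = -667/162.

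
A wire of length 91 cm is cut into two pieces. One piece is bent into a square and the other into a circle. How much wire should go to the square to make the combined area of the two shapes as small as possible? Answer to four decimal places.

50.9690

Let x be the length used for the square. Square side x/4; circle radius (91−x)/(2π).
A(x) = (x/4)² + π·((91−x)/(2π))² = x²/16 + (91−x)²/(4π) for 0 ≤ x ≤ 91. A'(x) = x/8 − (91−x)/(2π) = 0 gives x = 4·91/(π+4) ≈ 50.9690.
A'' = 1/8 + 1/(2π) > 0, so this gives the minimum combined area; x ≈ 50.9690 cm to the square.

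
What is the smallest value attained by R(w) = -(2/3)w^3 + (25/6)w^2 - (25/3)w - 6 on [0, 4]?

-46/3

R'(w) = -2w^2 + (25/3)w - 25/3, which vanishes at w = 5/3 and w = 5/2.
Evaluating at the critical points and endpoints: R(0) = -6,  R(5/3) = -1847/162,  R(5/2) = -269/24,  R(4) = -46/3.
Hence the absolute minimum is -46/3 at w = 4.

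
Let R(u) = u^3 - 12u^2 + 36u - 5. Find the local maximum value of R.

R'(u) = 3u^2 - 24u + 36 = 0 at u = 2, 6.
Second-derivative test with R''(u) = 6u - 24: R''(2) = -12 < 0 ⇒ local maximum; R''(6) = 12 > 0 ⇒ local minimum.
The local maximum is R(2) = 27.

27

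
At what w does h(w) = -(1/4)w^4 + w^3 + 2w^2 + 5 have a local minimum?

h'(w) = -w^3 + 3w^2 + 4w. Setting h'(w) = 0 gives w ∈ {-1, 0, 4}.
Since h''(w) = -3w^2 + 6w + 4, we get h''(-1) = -5 < 0 ⇒ local maximum; h''(0) = 4 > 0 ⇒ local minimum; h''(4) = -20 < 0 ⇒ local maximum.
Thus h has its local minimum at w = 0, with value 5.

0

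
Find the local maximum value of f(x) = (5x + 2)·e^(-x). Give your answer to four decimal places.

2.7441

Differentiating with the product rule gives f'(x) = (-5x + 3)·e^(-x). Since e^(-x) > 0, the only critical point is x = 3/5.
f''(3/5) has the same sign as -5 < 0, so this is a local maximum.
f(3/5) = (5)·e^(-3/5) ≈ 2.7441.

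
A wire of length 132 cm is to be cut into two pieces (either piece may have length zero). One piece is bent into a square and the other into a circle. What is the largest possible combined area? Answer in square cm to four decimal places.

Let x be the length used for the square. Square side x/4; circle radius (132−x)/(2π).
A(x) = (x/4)² + π·((132−x)/(2π))² = x²/16 + (132−x)²/(4π) for 0 ≤ x ≤ 132. A'(x) = x/8 − (132−x)/(2π) = 0 gives x = 4·132/(π+4) ≈ 73.9331.
A'' > 0, so the interior critical point is a minimum; the maximum is at an endpoint. A(0) = 1386.5579 and A(132) = 1089.0000, so the largest area is 1386.5579.

1386.5579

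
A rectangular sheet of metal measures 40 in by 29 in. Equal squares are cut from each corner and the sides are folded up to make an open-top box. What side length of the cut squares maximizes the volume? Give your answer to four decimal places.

5.5348

With cut size x, the volume is V(x) = x(40 − 2x)(29 − 2x) for 0 < x < 14.5.
V'(x) = 12x^2 − 276x + 1160. Setting V'(x) = 0 gives x ≈ 5.5348 (the root in (0, 14.5)).
V''(x) = 24x − 276 is negative there, so this is the maximum; V ≈ 2871.0870.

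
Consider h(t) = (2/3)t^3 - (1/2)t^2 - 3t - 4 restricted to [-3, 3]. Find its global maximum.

1/2

h'(t) = 2t^2 - t - 3, which vanishes at t = -1 and t = 3/2.
Evaluating at the critical points and endpoints: h(-3) = -35/2, h(-1) = -13/6, h(3/2) = -59/8, h(3) = 1/2.
So the maximum is h(3) = 1/2.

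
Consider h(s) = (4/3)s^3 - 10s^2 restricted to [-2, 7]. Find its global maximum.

0

h'(s) = 4s^2 - 20s, which vanishes at s = 0 and s = 5.
Evaluating at the critical points and endpoints: h(-2) = -152/3,  h(0) = 0,  h(5) = -250/3,  h(7) = -98/3.
So the maximum is h(0) = 0.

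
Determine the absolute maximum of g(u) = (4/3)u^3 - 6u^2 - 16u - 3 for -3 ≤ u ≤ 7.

145/3

The derivative is 4u^2 - 12u - 16, which vanishes at u = -1 and u = 4.
Candidates: g(-3) = -45, g(-1) = 17/3, g(4) = -233/3, g(7) = 145/3.
The maximum over the interval is 145/3, attained at u = 7.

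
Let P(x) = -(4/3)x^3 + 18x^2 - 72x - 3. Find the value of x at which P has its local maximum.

6

P'(x) = -4x^2 + 36x - 72 = 0 at x = 3, 6.
Second-derivative test with P''(x) = -8x + 36: P''(3) = 12 > 0 ⇒ local minimum; P''(6) = -12 < 0 ⇒ local maximum.
So the local maximum value is P(6) = -75.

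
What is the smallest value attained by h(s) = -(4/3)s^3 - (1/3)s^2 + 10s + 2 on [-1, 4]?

-146/3

h'(s) = -4s^2 - (2/3)s + 10, whose only zero in [-1, 4] is s = 3/2.
Compare values at every candidate in [-1, 4]: h(-1) = -7, h(3/2) = 47/4, h(4) = -146/3.
The minimum over the interval is -146/3, attained at s = 4.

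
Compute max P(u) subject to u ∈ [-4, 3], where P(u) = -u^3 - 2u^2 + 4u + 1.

P'(u) = -3u^2 - 4u + 4, which vanishes at u = -2 and u = 2/3.
Candidates: P(-4) = 17; P(-2) = -7; P(2/3) = 67/27; P(3) = -32.
Hence the absolute maximum is 17 at u = -4.

17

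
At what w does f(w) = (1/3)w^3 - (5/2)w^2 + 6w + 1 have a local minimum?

3

Critical points: f'(w) = w^2 - 5w + 6 vanishes at w = 2, 3.
f''(w) = 2w - 5. f''(2) = -1 < 0 ⇒ local maximum; f''(3) = 1 > 0 ⇒ local minimum.
The local minimum is f(3) = 11/2.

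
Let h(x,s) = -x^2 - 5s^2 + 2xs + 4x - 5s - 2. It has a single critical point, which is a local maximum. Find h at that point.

33/16

∂h/∂x = -2x + 2s + 4 = 0 and ∂h/∂s = 2x - 10s - 5 = 0, so (x, s) = (15/8, -1/8).
The Hessian has h_{xx} = -2, h_{ss} = -10, h_{xs} = 2, giving D = 16 > 0 with h_{xx} < 0, so the point is a local maximum.
h(15/8, -1/8) = 33/16.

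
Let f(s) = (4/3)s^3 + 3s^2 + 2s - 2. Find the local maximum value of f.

-7/3

f'(s) = 4s^2 + 6s + 2. Setting f'(s) = 0 gives s ∈ {-1, -1/2}.
f''(s) = 8s + 6. f''(-1) = -2 < 0 ⇒ local maximum; f''(-1/2) = 2 > 0 ⇒ local minimum.
So the local maximum value is f(-1) = -7/3.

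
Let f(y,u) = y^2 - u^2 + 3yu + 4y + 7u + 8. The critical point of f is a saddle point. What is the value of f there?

∂f/∂y = 2y + 3u + 4 = 0 and ∂f/∂u = 3y - 2u + 7 = 0, so (y, u) = (-29/13, 2/13).
The Hessian has f_{yy} = 2, f_{uu} = -2, f_{yu} = 3, giving D = -13 < 0, so the point is a saddle point.
f(-29/13, 2/13) = 53/13.

53/13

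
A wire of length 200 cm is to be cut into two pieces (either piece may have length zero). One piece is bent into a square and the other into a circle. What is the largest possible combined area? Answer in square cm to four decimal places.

Let x be the length used for the square. Square side x/4; circle radius (200−x)/(2π).
A(x) = (x/4)² + π·((200−x)/(2π))² = x²/16 + (200−x)²/(4π) for 0 ≤ x ≤ 200. A'(x) = x/8 − (200−x)/(2π) = 0 gives x = 4·200/(π+4) ≈ 112.0198.
A'' > 0, so the interior critical point is a minimum; the maximum is at an endpoint. A(0) = 3183.0989 and A(200) = 2500.0000, so the largest area is 3183.0989.

3183.0989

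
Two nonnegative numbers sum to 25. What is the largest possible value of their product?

625/4

With x + y = 25, the product is P(x) = x(25 − x).
P'(x) = 25 − 2x = 0 gives x = 25/2; P'' = −2 < 0, so this is the maximum.
P = 25/2·25/2 = 625/4.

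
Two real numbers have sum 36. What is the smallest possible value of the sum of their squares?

With a + b = 36, a^2 + b^2 = a^2 + (36 − a)^2.
The derivative 2a − 2(36 − a) = 4a − 72 vanishes at a = 18; second derivative 4 > 0, a minimum.
The minimum is 2·(18)^2 = 648.

648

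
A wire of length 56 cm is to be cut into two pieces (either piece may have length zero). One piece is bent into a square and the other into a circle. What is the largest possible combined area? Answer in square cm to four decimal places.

Let x be the length used for the square. Square side x/4; circle radius (56−x)/(2π).
A(x) = (x/4)² + π·((56−x)/(2π))² = x²/16 + (56−x)²/(4π) for 0 ≤ x ≤ 56. A'(x) = x/8 − (56−x)/(2π) = 0 gives x = 4·56/(π+4) ≈ 31.3656.
A'' > 0, so the interior critical point is a minimum; the maximum is at an endpoint. A(0) = 249.5550 and A(56) = 196.0000, so the largest area is 249.5550.

249.5550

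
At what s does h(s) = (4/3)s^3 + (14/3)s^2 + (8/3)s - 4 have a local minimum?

Critical points: h'(s) = 4s^2 + (28/3)s + 8/3 vanishes at s = -2, -1/3.
Second-derivative test with h''(s) = 8s + 28/3: h''(-2) = -20/3 < 0 ⇒ local maximum; h''(-1/3) = 20/3 > 0 ⇒ local minimum.
Thus h has its local minimum at s = -1/3, with value -358/81.

-1/3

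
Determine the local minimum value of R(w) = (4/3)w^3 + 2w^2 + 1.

1

R'(w) = 4w^2 + 4w = 0 at w = -1, 0.
Second-derivative test with R''(w) = 8w + 4: R''(-1) = -4 < 0 ⇒ local maximum; R''(0) = 4 > 0 ⇒ local minimum.
The local minimum is R(0) = 1.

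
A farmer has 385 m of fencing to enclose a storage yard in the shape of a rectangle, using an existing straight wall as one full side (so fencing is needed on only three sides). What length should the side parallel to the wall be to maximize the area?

385/2

Let the sides perpendicular to the wall have length x and the parallel side y, so 2x + y = 385 and the area is A = xy = x(385 − 2x).
A'(x) = 385 − 4x = 0 gives x = 385/4, and A''(x) = −4 < 0 confirms a maximum.
Then y = 385 − 2·385/4 = 385/2 and A = 148225/8.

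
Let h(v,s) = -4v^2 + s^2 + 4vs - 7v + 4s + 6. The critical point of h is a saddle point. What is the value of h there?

289/32

∂h/∂v = -8v + 4s - 7 = 0 and ∂h/∂s = 4v + 2s + 4 = 0, so (v, s) = (-15/16, -1/8).
The Hessian has h_{vv} = -8, h_{ss} = 2, h_{vs} = 4, giving D = -32 < 0, so the point is a saddle point.
h(-15/16, -1/8) = 289/32.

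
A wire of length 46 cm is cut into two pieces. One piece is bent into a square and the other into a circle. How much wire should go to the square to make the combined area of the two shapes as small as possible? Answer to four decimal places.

25.7646

Let x be the length used for the square. Square side x/4; circle radius (46−x)/(2π).
A(x) = (x/4)² + π·((46−x)/(2π))² = x²/16 + (46−x)²/(4π) for 0 ≤ x ≤ 46. A'(x) = x/8 − (46−x)/(2π) = 0 gives x = 4·46/(π+4) ≈ 25.7646.
A'' = 1/8 + 1/(2π) > 0, so this gives the minimum combined area; x ≈ 25.7646 cm to the square.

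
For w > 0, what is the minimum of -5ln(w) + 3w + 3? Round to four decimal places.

h'(w) = -5/w + 3 = 0 gives w = 5/3.
h''(w) = 5/w², which is positive for w > 0, so this is a local minimum.
h(5/3) = -5·ln(5/3) + 5 + 3 ≈ 5.4459.

5.4459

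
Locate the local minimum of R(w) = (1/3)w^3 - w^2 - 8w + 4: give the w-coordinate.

4

R'(w) = w^2 - 2w - 8. Setting R'(w) = 0 gives w ∈ {-2, 4}.
Second-derivative test with R''(w) = 2w - 2: R''(-2) = -6 < 0 ⇒ local maximum; R''(4) = 6 > 0 ⇒ local minimum.
The local minimum is R(4) = -68/3.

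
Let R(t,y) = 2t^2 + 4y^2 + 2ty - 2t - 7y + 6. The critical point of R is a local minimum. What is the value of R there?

∂R/∂t = 4t + 2y - 2 = 0 and ∂R/∂y = 2t + 8y - 7 = 0, so (t, y) = (1/14, 6/7).
The Hessian has R_{tt} = 4, R_{yy} = 8, R_{ty} = 2, giving D = 28 > 0 with R_{tt} > 0, so the point is a local minimum.
R(1/14, 6/7) = 41/14.

41/14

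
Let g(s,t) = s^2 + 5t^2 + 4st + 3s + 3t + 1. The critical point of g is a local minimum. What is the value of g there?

-7/2

∂g/∂s = 2s + 4t + 3 = 0 and ∂g/∂t = 4s + 10t + 3 = 0, so (s, t) = (-9/2, 3/2).
The Hessian has g_{ss} = 2, g_{tt} = 10, g_{st} = 4, giving D = 4 > 0 with g_{ss} > 0, so the point is a local minimum.
g(-9/2, 3/2) = -7/2.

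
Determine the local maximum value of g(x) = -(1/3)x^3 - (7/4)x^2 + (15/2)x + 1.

Critical points: g'(x) = -x^2 - (7/2)x + 15/2 vanishes at x = -5, 3/2.
Second-derivative test with g''(x) = -2x - 7/2: g''(-5) = 13/2 > 0 ⇒ local minimum; g''(3/2) = -13/2 < 0 ⇒ local maximum.
So the local maximum value is g(3/2) = 115/16.

115/16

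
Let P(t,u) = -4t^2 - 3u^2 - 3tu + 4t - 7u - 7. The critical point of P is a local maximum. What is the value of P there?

55/39

∂P/∂t = -8t - 3u + 4 = 0 and ∂P/∂u = -3t - 6u - 7 = 0, so (t, u) = (15/13, -68/39).
The Hessian has P_{tt} = -8, P_{uu} = -6, P_{tu} = -3, giving D = 39 > 0 with P_{tt} < 0, so the point is a local maximum.
P(15/13, -68/39) = 55/39.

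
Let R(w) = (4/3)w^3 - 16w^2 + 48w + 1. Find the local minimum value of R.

R'(w) = 4w^2 - 32w + 48 = 0 at w = 2, 6.
Since R''(w) = 8w - 32, we get R''(2) = -16 < 0 ⇒ local maximum; R''(6) = 16 > 0 ⇒ local minimum.
The local minimum is R(6) = 1.

1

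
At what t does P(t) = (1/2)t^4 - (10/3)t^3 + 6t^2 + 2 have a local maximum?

P'(t) = 2t^3 - 10t^2 + 12t. Setting P'(t) = 0 gives t ∈ {0, 2, 3}.
P''(t) = 6t^2 - 20t + 12. P''(0) = 12 > 0 ⇒ local minimum; P''(2) = -4 < 0 ⇒ local maximum; P''(3) = 6 > 0 ⇒ local minimum.
The local maximum is P(2) = 22/3.

2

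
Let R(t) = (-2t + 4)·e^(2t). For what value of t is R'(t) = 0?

By the product rule, R'(t) = (-4t + 6)·e^(2t). Since e^(2t) > 0, the only critical point is t = 3/2.
R''(3/2) has the same sign as -4 < 0, so this is a local maximum.
R(3/2) = (1)·e^(3) ≈ 20.0855.

3/2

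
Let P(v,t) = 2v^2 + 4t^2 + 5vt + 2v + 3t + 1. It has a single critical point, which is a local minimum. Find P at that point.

∂P/∂v = 4v + 5t + 2 = 0 and ∂P/∂t = 5v + 8t + 3 = 0, so (v, t) = (-1/7, -2/7).
The Hessian has P_{vv} = 4, P_{tt} = 8, P_{vt} = 5, giving D = 7 > 0 with P_{vv} > 0, so the point is a local minimum.
P(-1/7, -2/7) = 3/7.

3/7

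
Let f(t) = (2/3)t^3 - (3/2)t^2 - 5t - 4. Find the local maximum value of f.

-7/6

Critical points: f'(t) = 2t^2 - 3t - 5 vanishes at t = -1, 5/2.
Since f''(t) = 4t - 3, we get f''(-1) = -7 < 0 ⇒ local maximum; f''(5/2) = 7 > 0 ⇒ local minimum.
Thus f has its local maximum at t = -1, with value -7/6.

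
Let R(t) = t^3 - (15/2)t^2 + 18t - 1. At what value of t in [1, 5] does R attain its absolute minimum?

The derivative is 3t^2 - 15t + 18, which vanishes at t = 2 and t = 3.
Compare values at every candidate in [1, 5]: R(1) = 21/2, R(2) = 13, R(3) = 25/2, R(5) = 53/2.
The minimum over the interval is 21/2, attained at t = 1.

1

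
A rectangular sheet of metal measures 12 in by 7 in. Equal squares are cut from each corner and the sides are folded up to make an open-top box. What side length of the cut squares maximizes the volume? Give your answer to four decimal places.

1.4266

With cut size x, the volume is V(x) = x(12 − 2x)(7 − 2x) for 0 < x < 3.5.
V'(x) = 12x^2 − 76x + 84. Setting V'(x) = 0 gives x ≈ 1.4266 (the root in (0, 3.5)).
V''(x) = 24x − 76 is negative there, so this is the maximum; V ≈ 54.1109.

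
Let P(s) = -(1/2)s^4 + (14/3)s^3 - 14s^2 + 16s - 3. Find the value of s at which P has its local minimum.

P'(s) = -2s^3 + 14s^2 - 28s + 16. Setting P'(s) = 0 gives s ∈ {1, 2, 4}.
Second-derivative test with P''(s) = -6s^2 + 28s - 28: P''(1) = -6 < 0 ⇒ local maximum; P''(2) = 4 > 0 ⇒ local minimum; P''(4) = -12 < 0 ⇒ local maximum.
The local minimum is P(2) = 7/3.

2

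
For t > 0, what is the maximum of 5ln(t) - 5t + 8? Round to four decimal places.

3.0000

R'(t) = 5/t − 5 = 0 gives t = 1.
R''(t) = -5/t², which is negative for t > 0, so this is a local maximum.
R(1) = 5·ln(1) - 5 + 8 ≈ 3.0000.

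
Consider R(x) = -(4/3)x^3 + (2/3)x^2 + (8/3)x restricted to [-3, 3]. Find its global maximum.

The derivative is -4x^2 + (4/3)x + 8/3, which vanishes at x = -2/3 and x = 1.
Evaluating at the critical points and endpoints: R(-3) = 34,  R(-2/3) = -88/81,  R(1) = 2,  R(3) = -22.
Hence the absolute maximum is 34 at x = -3.

34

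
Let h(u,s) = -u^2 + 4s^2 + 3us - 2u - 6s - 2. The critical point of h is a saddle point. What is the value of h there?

-106/25

∂h/∂u = -2u + 3s - 2 = 0 and ∂h/∂s = 3u + 8s - 6 = 0, so (u, s) = (2/25, 18/25).
The Hessian has h_{uu} = -2, h_{ss} = 8, h_{us} = 3, giving D = -25 < 0, so the point is a saddle point.
h(2/25, 18/25) = -106/25.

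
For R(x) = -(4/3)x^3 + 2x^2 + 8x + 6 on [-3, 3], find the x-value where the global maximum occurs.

-3

Differentiating, R'(x) = -4x^2 + 4x + 8; which vanishes at x = -1 and x = 2.
Evaluating at the critical points and endpoints: R(-3) = 36; R(-1) = 4/3; R(2) = 58/3; R(3) = 12.
Hence the absolute maximum is 36 at x = -3.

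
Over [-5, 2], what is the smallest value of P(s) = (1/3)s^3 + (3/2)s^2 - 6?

-61/6

Differentiating, P'(s) = s^2 + 3s; which vanishes at s = -3 and s = 0.
Candidates: P(-5) = -61/6,  P(-3) = -3/2,  P(0) = -6,  P(2) = 8/3.
So the minimum is P(-5) = -61/6.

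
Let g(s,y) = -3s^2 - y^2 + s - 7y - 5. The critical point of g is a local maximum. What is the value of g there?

∂g/∂s = -6s + 1 = 0 and ∂g/∂y = -2y - 7 = 0, so (s, y) = (1/6, -7/2).
The Hessian has g_{ss} = -6, g_{yy} = -2, g_{sy} = 0, giving D = 12 > 0 with g_{ss} < 0, so the point is a local maximum.
g(1/6, -7/2) = 22/3.

22/3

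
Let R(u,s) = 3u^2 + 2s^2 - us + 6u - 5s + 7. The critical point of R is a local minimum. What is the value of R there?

44/23

∂R/∂u = 6u - s + 6 = 0 and ∂R/∂s = -u + 4s - 5 = 0, so (u, s) = (-19/23, 24/23).
The Hessian has R_{uu} = 6, R_{ss} = 4, R_{us} = -1, giving D = 23 > 0 with R_{uu} > 0, so the point is a local minimum.
R(-19/23, 24/23) = 44/23.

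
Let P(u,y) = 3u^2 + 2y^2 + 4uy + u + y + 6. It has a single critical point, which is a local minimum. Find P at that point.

47/8

∂P/∂u = 6u + 4y + 1 = 0 and ∂P/∂y = 4u + 4y + 1 = 0, so (u, y) = (0, -1/4).
The Hessian has P_{uu} = 6, P_{yy} = 4, P_{uy} = 4, giving D = 8 > 0 with P_{uu} > 0, so the point is a local minimum.
P(0, -1/4) = 47/8.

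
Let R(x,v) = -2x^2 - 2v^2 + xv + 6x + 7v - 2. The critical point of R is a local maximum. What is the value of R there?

182/15

∂R/∂x = -4x + v + 6 = 0 and ∂R/∂v = x - 4v + 7 = 0, so (x, v) = (31/15, 34/15).
The Hessian has R_{xx} = -4, R_{vv} = -4, R_{xv} = 1, giving D = 15 > 0 with R_{xx} < 0, so the point is a local maximum.
R(31/15, 34/15) = 182/15.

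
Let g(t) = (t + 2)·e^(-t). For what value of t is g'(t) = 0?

-1

g'(t) = 1·e^(-t) + (t + 2)·(-1)·e^(-t) = (-t - 1)·e^(-t). Since e^(-t) > 0, the only critical point is t = -1.
g''(-1) has the same sign as -1 < 0, so this is a local maximum.
g(-1) = (1)·e^(1) ≈ 2.7183.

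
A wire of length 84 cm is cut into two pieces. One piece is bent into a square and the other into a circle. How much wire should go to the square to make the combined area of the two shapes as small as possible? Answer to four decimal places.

47.0483

Let x be the length used for the square. Square side x/4; circle radius (84−x)/(2π).
A(x) = (x/4)² + π·((84−x)/(2π))² = x²/16 + (84−x)²/(4π) for 0 ≤ x ≤ 84. A'(x) = x/8 − (84−x)/(2π) = 0 gives x = 4·84/(π+4) ≈ 47.0483.
A'' = 1/8 + 1/(2π) > 0, so this gives the minimum combined area; x ≈ 47.0483 cm to the square.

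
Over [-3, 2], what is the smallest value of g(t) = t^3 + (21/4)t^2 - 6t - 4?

-89/16

Differentiating, g'(t) = 3t^2 + (21/2)t - 6; whose only zero in [-3, 2] is t = 1/2.
Evaluating at the critical points and endpoints: g(-3) = 137/4; g(1/2) = -89/16; g(2) = 13.
The minimum over the interval is -89/16, attained at t = 1/2.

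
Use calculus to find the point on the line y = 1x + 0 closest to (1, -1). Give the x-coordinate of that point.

0

Minimize D(x)^2 = (x - 1)^2 + (x + 1)^2.
d/dx[D^2] = 2(x - 1) + 2·1·(x + 1) = 0 ⇒ x = 0.
Then y = 0 and the distance is √(2) ≈ 1.4142.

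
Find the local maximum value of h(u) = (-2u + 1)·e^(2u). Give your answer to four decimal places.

h'(u) = (-2)·e^(2u) + (-2u + 1)·2·e^(2u) = (-4u)·e^(2u). Since e^(2u) > 0, the only critical point is u = 0.
h''(0) has the same sign as -4 < 0, so this is a local maximum.
h(0) = (1)·e^(0) ≈ 1.0000.

1.0000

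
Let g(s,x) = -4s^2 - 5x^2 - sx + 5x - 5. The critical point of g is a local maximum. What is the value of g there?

∂g/∂s = -8s - x = 0 and ∂g/∂x = -s - 10x + 5 = 0, so (s, x) = (-5/79, 40/79).
The Hessian has g_{ss} = -8, g_{xx} = -10, g_{sx} = -1, giving D = 79 > 0 with g_{ss} < 0, so the point is a local maximum.
g(-5/79, 40/79) = -295/79.

-295/79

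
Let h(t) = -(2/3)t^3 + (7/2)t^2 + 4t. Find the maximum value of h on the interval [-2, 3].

Differentiating, h'(t) = -2t^2 + 7t + 4; whose only zero in [-2, 3] is t = -1/2.
Evaluating at the critical points and endpoints: h(-2) = 34/3; h(-1/2) = -25/24; h(3) = 51/2.
Hence the absolute maximum is 51/2 at t = 3.

51/2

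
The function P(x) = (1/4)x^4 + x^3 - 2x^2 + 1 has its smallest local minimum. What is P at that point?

P'(x) = x^3 + 3x^2 - 4x. Setting P'(x) = 0 gives x ∈ {-4, 0, 1}.
Since P''(x) = 3x^2 + 6x - 4, we get P''(-4) = 20 > 0 ⇒ local minimum; P''(0) = -4 < 0 ⇒ local maximum; P''(1) = 5 > 0 ⇒ local minimum.
So the smallest local minimum value is P(-4) = -31.

-31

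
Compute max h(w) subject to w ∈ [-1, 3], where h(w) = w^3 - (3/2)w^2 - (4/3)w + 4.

Differentiating, h'(w) = 3w^2 - 3w - 4/3; which vanishes at w = -1/3 and w = 4/3.
Candidates: h(-1) = 17/6,  h(-1/3) = 229/54,  h(4/3) = 52/27,  h(3) = 27/2.
So the maximum is h(3) = 27/2.

27/2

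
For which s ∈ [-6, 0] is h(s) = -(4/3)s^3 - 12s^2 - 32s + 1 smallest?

The derivative is -4s^2 - 24s - 32, which vanishes at s = -4 and s = -2.
Compare values at every candidate in [-6, 0]: h(-6) = 49; h(-4) = 67/3; h(-2) = 83/3; h(0) = 1.
Hence the absolute minimum is 1 at s = 0.

0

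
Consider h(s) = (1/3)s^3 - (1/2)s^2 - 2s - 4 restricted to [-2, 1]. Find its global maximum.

The derivative is s^2 - s - 2, whose only zero in [-2, 1] is s = -1.
Compare values at every candidate in [-2, 1]: h(-2) = -14/3; h(-1) = -17/6; h(1) = -37/6.
The maximum over the interval is -17/6, attained at s = -1.

-17/6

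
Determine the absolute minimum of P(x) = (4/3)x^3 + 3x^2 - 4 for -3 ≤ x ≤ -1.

-13

Differentiating, P'(x) = 4x^2 + 6x; whose only zero in [-3, -1] is x = -3/2.
Candidates: P(-3) = -13; P(-3/2) = -7/4; P(-1) = -7/3.
Hence the absolute minimum is -13 at x = -3.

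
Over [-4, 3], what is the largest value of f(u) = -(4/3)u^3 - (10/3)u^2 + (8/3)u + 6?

82/3

The derivative is -4u^2 - (20/3)u + 8/3, which vanishes at u = -2 and u = 1/3.
Compare values at every candidate in [-4, 3]: f(-4) = 82/3, f(-2) = -2, f(1/3) = 524/81, f(3) = -52.
The maximum over the interval is 82/3, attained at u = -4.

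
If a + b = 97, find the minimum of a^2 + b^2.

With a + b = 97, a^2 + b^2 = a^2 + (97 − a)^2.
The derivative 2a − 2(97 − a) = 4a − 194 vanishes at a = 97/2; second derivative 4 > 0, a minimum.
The minimum is 2·(97/2)^2 = 9409/2.

9409/2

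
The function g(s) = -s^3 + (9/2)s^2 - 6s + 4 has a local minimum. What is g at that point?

g'(s) = -3s^2 + 9s - 6. Setting g'(s) = 0 gives s ∈ {1, 2}.
g''(s) = -6s + 9. g''(1) = 3 > 0 ⇒ local minimum; g''(2) = -3 < 0 ⇒ local maximum.
So the local minimum value is g(1) = 3/2.

3/2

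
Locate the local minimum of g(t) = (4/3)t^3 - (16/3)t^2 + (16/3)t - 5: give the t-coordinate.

2

g'(t) = 4t^2 - (32/3)t + 16/3 = 0 at t = 2/3, 2.
Since g''(t) = 8t - 32/3, we get g''(2/3) = -16/3 < 0 ⇒ local maximum; g''(2) = 16/3 > 0 ⇒ local minimum.
Thus g has its local minimum at t = 2, with value -5.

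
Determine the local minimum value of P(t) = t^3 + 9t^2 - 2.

P'(t) = 3t^2 + 18t = 0 at t = -6, 0.
Since P''(t) = 6t + 18, we get P''(-6) = -18 < 0 ⇒ local maximum; P''(0) = 18 > 0 ⇒ local minimum.
The local minimum is P(0) = -2.

-2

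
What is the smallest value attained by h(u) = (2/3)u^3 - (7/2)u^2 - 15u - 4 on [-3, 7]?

The derivative is 2u^2 - 7u - 15, which vanishes at u = -3/2 and u = 5.
Compare values at every candidate in [-3, 7]: h(-3) = -17/2,  h(-3/2) = 67/8,  h(5) = -499/6,  h(7) = -311/6.
The minimum over the interval is -499/6, attained at u = 5.

-499/6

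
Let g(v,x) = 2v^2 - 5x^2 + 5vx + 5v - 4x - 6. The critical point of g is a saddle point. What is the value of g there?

∂g/∂v = 4v + 5x + 5 = 0 and ∂g/∂x = 5v - 10x - 4 = 0, so (v, x) = (-6/13, -41/65).
The Hessian has g_{vv} = 4, g_{xx} = -10, g_{vx} = 5, giving D = -65 < 0, so the point is a saddle point.
g(-6/13, -41/65) = -383/65.

-383/65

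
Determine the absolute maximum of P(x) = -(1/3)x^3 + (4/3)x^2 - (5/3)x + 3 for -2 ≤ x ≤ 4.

Differentiating, P'(x) = -x^2 + (8/3)x - 5/3; which vanishes at x = 1 and x = 5/3.
Compare values at every candidate in [-2, 4]: P(-2) = 43/3; P(1) = 7/3; P(5/3) = 193/81; P(4) = -11/3.
So the maximum is P(-2) = 43/3.

43/3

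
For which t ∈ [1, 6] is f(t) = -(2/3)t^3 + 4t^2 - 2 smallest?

The derivative is -2t^2 + 8t, whose only zero in [1, 6] is t = 4.
Evaluating at the critical points and endpoints: f(1) = 4/3; f(4) = 58/3; f(6) = -2.
So the minimum is f(6) = -2.

6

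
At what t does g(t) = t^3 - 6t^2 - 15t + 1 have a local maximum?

-1

Critical points: g'(t) = 3t^2 - 12t - 15 vanishes at t = -1, 5.
g''(t) = 6t - 12. g''(-1) = -18 < 0 ⇒ local maximum; g''(5) = 18 > 0 ⇒ local minimum.
The local maximum is g(-1) = 9.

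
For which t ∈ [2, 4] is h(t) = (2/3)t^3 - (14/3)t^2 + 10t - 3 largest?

4

Differentiating, h'(t) = 2t^2 - (28/3)t + 10; whose only zero in [2, 4] is t = 3.
Compare values at every candidate in [2, 4]: h(2) = 11/3, h(3) = 3, h(4) = 5.
Hence the absolute maximum is 5 at t = 4.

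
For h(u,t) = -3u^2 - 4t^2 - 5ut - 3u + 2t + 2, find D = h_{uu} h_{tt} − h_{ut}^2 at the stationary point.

∂h/∂u = -6u - 5t - 3 = 0 and ∂h/∂t = -5u - 8t + 2 = 0, so (u, t) = (-34/23, 27/23).
The Hessian has h_{uu} = -6, h_{tt} = -8, h_{ut} = -5, giving D = 23 > 0 with h_{uu} < 0, so the point is a local maximum.
D = (-6)·(-8) − (-5)^2 = 23.

23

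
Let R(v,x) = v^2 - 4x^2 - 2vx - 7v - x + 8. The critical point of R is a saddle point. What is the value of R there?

∂R/∂v = 2v - 2x - 7 = 0 and ∂R/∂x = -2v - 8x - 1 = 0, so (v, x) = (27/10, -4/5).
The Hessian has R_{vv} = 2, R_{xx} = -8, R_{vx} = -2, giving D = -20 < 0, so the point is a saddle point.
R(27/10, -4/5) = -21/20.

-21/20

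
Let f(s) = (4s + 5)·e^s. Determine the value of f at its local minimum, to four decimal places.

-0.4216

f'(s) = 4·e^s + (4s + 5)·1·e^s = (4s + 9)·e^s. Since e^s > 0, the only critical point is s = -9/4.
f''(-9/4) has the same sign as 4 > 0, so this is a local minimum.
f(-9/4) = (-4)·e^(-9/4) ≈ -0.4216.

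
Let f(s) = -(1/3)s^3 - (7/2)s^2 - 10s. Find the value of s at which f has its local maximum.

f'(s) = -s^2 - 7s - 10 = 0 at s = -5, -2.
Second-derivative test with f''(s) = -2s - 7: f''(-5) = 3 > 0 ⇒ local minimum; f''(-2) = -3 < 0 ⇒ local maximum.
The local maximum is f(-2) = 26/3.

-2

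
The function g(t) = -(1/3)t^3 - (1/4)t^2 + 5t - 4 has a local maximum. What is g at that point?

g'(t) = -t^2 - (1/2)t + 5. Setting g'(t) = 0 gives t ∈ {-5/2, 2}.
g''(t) = -2t - 1/2. g''(-5/2) = 9/2 > 0 ⇒ local minimum; g''(2) = -9/2 < 0 ⇒ local maximum.
So the local maximum value is g(2) = 7/3.

7/3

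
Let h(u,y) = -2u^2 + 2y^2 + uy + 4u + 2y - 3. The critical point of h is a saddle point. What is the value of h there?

-35/17

∂h/∂u = -4u + y + 4 = 0 and ∂h/∂y = u + 4y + 2 = 0, so (u, y) = (14/17, -12/17).
The Hessian has h_{uu} = -4, h_{yy} = 4, h_{uy} = 1, giving D = -17 < 0, so the point is a saddle point.
h(14/17, -12/17) = -35/17.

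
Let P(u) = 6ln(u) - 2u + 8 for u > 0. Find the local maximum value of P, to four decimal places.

P'(u) = 6/u − 2 = 0 gives u = 3.
P''(u) = -6/u², which is negative for u > 0, so this is a local maximum.
P(3) = 6·ln(3) - 6 + 8 ≈ 8.5917.

8.5917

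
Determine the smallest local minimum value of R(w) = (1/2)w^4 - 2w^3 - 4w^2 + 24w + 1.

Critical points: R'(w) = 2w^3 - 6w^2 - 8w + 24 vanishes at w = -2, 2, 3.
R''(w) = 6w^2 - 12w - 8. R''(-2) = 40 > 0 ⇒ local minimum; R''(2) = -8 < 0 ⇒ local maximum; R''(3) = 10 > 0 ⇒ local minimum.
So the smallest local minimum value is R(-2) = -39.

-39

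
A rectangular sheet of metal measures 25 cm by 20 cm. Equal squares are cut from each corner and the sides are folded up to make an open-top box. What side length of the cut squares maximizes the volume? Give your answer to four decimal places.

3.6812

With cut size x, the volume is V(x) = x(25 − 2x)(20 − 2x) for 0 < x < 10.
V'(x) = 12x^2 − 180x + 500. Setting V'(x) = 0 gives x ≈ 3.6812 (the root in (0, 10)).
V''(x) = 24x − 180 is negative there, so this is the maximum; V ≈ 820.5282.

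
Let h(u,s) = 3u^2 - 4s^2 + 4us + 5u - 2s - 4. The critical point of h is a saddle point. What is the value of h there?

∂h/∂u = 6u + 4s + 5 = 0 and ∂h/∂s = 4u - 8s - 2 = 0, so (u, s) = (-1/2, -1/2).
The Hessian has h_{uu} = 6, h_{ss} = -8, h_{us} = 4, giving D = -64 < 0, so the point is a saddle point.
h(-1/2, -1/2) = -19/4.

-19/4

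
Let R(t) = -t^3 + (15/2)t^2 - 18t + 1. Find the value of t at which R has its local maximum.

R'(t) = -3t^2 + 15t - 18. Setting R'(t) = 0 gives t ∈ {2, 3}.
R''(t) = -6t + 15. R''(2) = 3 > 0 ⇒ local minimum; R''(3) = -3 < 0 ⇒ local maximum.
So the local maximum value is R(3) = -25/2.

3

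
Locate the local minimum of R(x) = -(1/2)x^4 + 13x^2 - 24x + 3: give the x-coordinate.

1

Critical points: R'(x) = -2x^3 + 26x - 24 vanishes at x = -4, 1, 3.
Since R''(x) = -6x^2 + 26, we get R''(-4) = -70 < 0 ⇒ local maximum; R''(1) = 20 > 0 ⇒ local minimum; R''(3) = -28 < 0 ⇒ local maximum.
The local minimum is R(1) = -17/2.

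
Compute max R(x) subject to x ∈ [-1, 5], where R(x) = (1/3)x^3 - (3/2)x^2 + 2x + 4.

Differentiating, R'(x) = x^2 - 3x + 2; which vanishes at x = 1 and x = 2.
Compare values at every candidate in [-1, 5]: R(-1) = 1/6, R(1) = 29/6, R(2) = 14/3, R(5) = 109/6.
The maximum over the interval is 109/6, attained at x = 5.

109/6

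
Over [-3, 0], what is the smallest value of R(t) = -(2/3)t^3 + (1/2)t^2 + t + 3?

R'(t) = -2t^2 + t + 1, whose only zero in [-3, 0] is t = -1/2.
Candidates: R(-3) = 45/2; R(-1/2) = 65/24; R(0) = 3.
So the minimum is R(-1/2) = 65/24.

65/24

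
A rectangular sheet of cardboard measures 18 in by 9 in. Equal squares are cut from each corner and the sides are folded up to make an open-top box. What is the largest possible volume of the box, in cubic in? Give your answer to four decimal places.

With cut size x, the volume is V(x) = x(18 − 2x)(9 − 2x) for 0 < x < 4.5.
V'(x) = 12x^2 − 108x + 162. Setting V'(x) = 0 gives x ≈ 1.9019 (the root in (0, 4.5)).
V''(x) = 24x − 108 is negative there, so this is the maximum; V ≈ 140.2961.

140.2961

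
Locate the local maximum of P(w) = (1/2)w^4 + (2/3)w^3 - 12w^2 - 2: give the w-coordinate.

P'(w) = 2w^3 + 2w^2 - 24w = 0 at w = -4, 0, 3.
P''(w) = 6w^2 + 4w - 24. P''(-4) = 56 > 0 ⇒ local minimum; P''(0) = -24 < 0 ⇒ local maximum; P''(3) = 42 > 0 ⇒ local minimum.
The local maximum is P(0) = -2.

0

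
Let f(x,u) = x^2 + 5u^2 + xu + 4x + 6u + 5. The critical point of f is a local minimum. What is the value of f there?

∂f/∂x = 2x + u + 4 = 0 and ∂f/∂u = x + 10u + 6 = 0, so (x, u) = (-34/19, -8/19).
The Hessian has f_{xx} = 2, f_{uu} = 10, f_{xu} = 1, giving D = 19 > 0 with f_{xx} > 0, so the point is a local minimum.
f(-34/19, -8/19) = 3/19.

3/19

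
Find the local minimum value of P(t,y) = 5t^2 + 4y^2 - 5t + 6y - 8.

∂P/∂t = 10t - 5 = 0 and ∂P/∂y = 8y + 6 = 0, so (t, y) = (1/2, -3/4).
The Hessian has P_{tt} = 10, P_{yy} = 8, P_{ty} = 0, giving D = 80 > 0 with P_{tt} > 0, so the point is a local minimum.
P(1/2, -3/4) = -23/2.

-23/2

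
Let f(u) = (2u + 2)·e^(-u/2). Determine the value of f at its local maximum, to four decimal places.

By the product rule, f'(u) = (-u + 1)·e^(-u/2). Since e^(-u/2) > 0, the only critical point is u = 1.
f''(1) has the same sign as -1 < 0, so this is a local maximum.
f(1) = (4)·e^(-1/2) ≈ 2.4261.

2.4261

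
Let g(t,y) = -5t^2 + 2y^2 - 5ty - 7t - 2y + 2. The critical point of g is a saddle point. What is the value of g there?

278/65

∂g/∂t = -10t - 5y - 7 = 0 and ∂g/∂y = -5t + 4y - 2 = 0, so (t, y) = (-38/65, -3/13).
The Hessian has g_{tt} = -10, g_{yy} = 4, g_{ty} = -5, giving D = -65 < 0, so the point is a saddle point.
g(-38/65, -3/13) = 278/65.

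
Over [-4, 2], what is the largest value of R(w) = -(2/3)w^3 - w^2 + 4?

The derivative is -2w^2 - 2w, which vanishes at w = -1 and w = 0.
Candidates: R(-4) = 92/3, R(-1) = 11/3, R(0) = 4, R(2) = -16/3.
So the maximum is R(-4) = 92/3.

92/3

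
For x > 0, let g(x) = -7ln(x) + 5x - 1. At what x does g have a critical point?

g'(x) = -7/x + 5 = 0 gives x = 7/5.
g''(x) = 7/x², which is positive for x > 0, so this is a local minimum.
g(7/5) = -7·ln(7/5) + 7 - 1 ≈ 3.6447.

7/5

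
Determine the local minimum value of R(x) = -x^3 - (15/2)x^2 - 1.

Critical points: R'(x) = -3x^2 - 15x vanishes at x = -5, 0.
Since R''(x) = -6x - 15, we get R''(-5) = 15 > 0 ⇒ local minimum; R''(0) = -15 < 0 ⇒ local maximum.
Thus R has its local minimum at x = -5, with value -127/2.

-127/2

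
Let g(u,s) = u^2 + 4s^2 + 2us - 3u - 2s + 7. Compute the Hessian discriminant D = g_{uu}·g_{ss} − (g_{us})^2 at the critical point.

∂g/∂u = 2u + 2s - 3 = 0 and ∂g/∂s = 2u + 8s - 2 = 0, so (u, s) = (5/3, -1/6).
The Hessian has g_{uu} = 2, g_{ss} = 8, g_{us} = 2, giving D = 12 > 0 with g_{uu} > 0, so the point is a local minimum.
D = (2)·(8) − (2)^2 = 12.

12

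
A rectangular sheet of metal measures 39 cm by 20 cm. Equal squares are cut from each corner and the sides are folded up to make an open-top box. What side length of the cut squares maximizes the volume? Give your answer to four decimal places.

4.2036

With cut size x, the volume is V(x) = x(39 − 2x)(20 − 2x) for 0 < x < 10.
V'(x) = 12x^2 − 236x + 780. Setting V'(x) = 0 gives x ≈ 4.2036 (the root in (0, 10)).
V''(x) = 24x − 236 is negative there, so this is the maximum; V ≈ 1490.8329.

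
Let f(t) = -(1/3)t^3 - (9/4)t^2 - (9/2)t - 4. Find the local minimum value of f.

f'(t) = -t^2 - (9/2)t - 9/2. Setting f'(t) = 0 gives t ∈ {-3, -3/2}.
Second-derivative test with f''(t) = -2t - 9/2: f''(-3) = 3/2 > 0 ⇒ local minimum; f''(-3/2) = -3/2 < 0 ⇒ local maximum.
The local minimum is f(-3) = -7/4.

-7/4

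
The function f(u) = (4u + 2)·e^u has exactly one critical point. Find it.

-3/2

Differentiating with the product rule gives f'(u) = (4u + 6)·e^u. Since e^u > 0, the only critical point is u = -3/2.
f''(-3/2) has the same sign as 4 > 0, so this is a local minimum.
f(-3/2) = (-4)·e^(-3/2) ≈ -0.8925.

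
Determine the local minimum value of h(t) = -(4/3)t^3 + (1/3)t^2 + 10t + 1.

-35/4

h'(t) = -4t^2 + (2/3)t + 10 = 0 at t = -3/2, 5/3.
Second-derivative test with h''(t) = -8t + 2/3: h''(-3/2) = 38/3 > 0 ⇒ local minimum; h''(5/3) = -38/3 < 0 ⇒ local maximum.
Thus h has its local minimum at t = -3/2, with value -35/4.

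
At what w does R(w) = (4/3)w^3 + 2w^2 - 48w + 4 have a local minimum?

3

R'(w) = 4w^2 + 4w - 48 = 0 at w = -4, 3.
Since R''(w) = 8w + 4, we get R''(-4) = -28 < 0 ⇒ local maximum; R''(3) = 28 > 0 ⇒ local minimum.
The local minimum is R(3) = -86.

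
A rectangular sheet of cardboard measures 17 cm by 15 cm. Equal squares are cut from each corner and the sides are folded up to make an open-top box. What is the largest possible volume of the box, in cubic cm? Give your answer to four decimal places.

300.7485

With cut size x, the volume is V(x) = x(17 − 2x)(15 − 2x) for 0 < x < 7.5.
V'(x) = 12x^2 − 128x + 255. Setting V'(x) = 0 gives x ≈ 2.6511 (the root in (0, 7.5)).
V''(x) = 24x − 128 is negative there, so this is the maximum; V ≈ 300.7485.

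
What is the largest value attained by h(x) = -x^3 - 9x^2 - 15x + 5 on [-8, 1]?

h'(x) = -3x^2 - 18x - 15, which vanishes at x = -5 and x = -1.
Compare values at every candidate in [-8, 1]: h(-8) = 61, h(-5) = -20, h(-1) = 12, h(1) = -20.
Hence the absolute maximum is 61 at x = -8.

61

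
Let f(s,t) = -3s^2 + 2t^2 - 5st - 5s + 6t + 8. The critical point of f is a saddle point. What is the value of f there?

184/49

∂f/∂s = -6s - 5t - 5 = 0 and ∂f/∂t = -5s + 4t + 6 = 0, so (s, t) = (10/49, -61/49).
The Hessian has f_{ss} = -6, f_{tt} = 4, f_{st} = -5, giving D = -49 < 0, so the point is a saddle point.
f(10/49, -61/49) = 184/49.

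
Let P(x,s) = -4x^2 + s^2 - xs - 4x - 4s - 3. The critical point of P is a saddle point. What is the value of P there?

∂P/∂x = -8x - s - 4 = 0 and ∂P/∂s = -x + 2s - 4 = 0, so (x, s) = (-12/17, 28/17).
The Hessian has P_{xx} = -8, P_{ss} = 2, P_{xs} = -1, giving D = -17 < 0, so the point is a saddle point.
P(-12/17, 28/17) = -83/17.

-83/17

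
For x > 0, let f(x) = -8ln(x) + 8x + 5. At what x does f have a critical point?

1

f'(x) = -8/x + 8 = 0 gives x = 1.
f''(x) = 8/x², which is positive for x > 0, so this is a local minimum.
f(1) = -8·ln(1) + 8 + 5 ≈ 13.0000.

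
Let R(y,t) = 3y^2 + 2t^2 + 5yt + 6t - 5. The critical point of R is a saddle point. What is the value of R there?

∂R/∂y = 6y + 5t = 0 and ∂R/∂t = 5y + 4t + 6 = 0, so (y, t) = (-30, 36).
The Hessian has R_{yy} = 6, R_{tt} = 4, R_{yt} = 5, giving D = -1 < 0, so the point is a saddle point.
R(-30, 36) = 103.

103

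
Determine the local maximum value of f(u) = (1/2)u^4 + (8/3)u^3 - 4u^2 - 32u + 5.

f'(u) = 2u^3 + 8u^2 - 8u - 32. Setting f'(u) = 0 gives u ∈ {-4, -2, 2}.
Since f''(u) = 6u^2 + 16u - 8, we get f''(-4) = 24 > 0 ⇒ local minimum; f''(-2) = -16 < 0 ⇒ local maximum; f''(2) = 48 > 0 ⇒ local minimum.
Thus f has its local maximum at u = -2, with value 119/3.

119/3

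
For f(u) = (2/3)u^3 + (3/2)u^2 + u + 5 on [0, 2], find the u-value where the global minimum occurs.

The derivative is 2u^2 + 3u + 1, which has no zeros in [0, 2].
Candidates: f(0) = 5,  f(2) = 55/3.
The minimum over the interval is 5, attained at u = 0.

0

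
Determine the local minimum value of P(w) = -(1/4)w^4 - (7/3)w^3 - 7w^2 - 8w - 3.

Critical points: P'(w) = -w^3 - 7w^2 - 14w - 8 vanishes at w = -4, -2, -1.
Second-derivative test with P''(w) = -3w^2 - 14w - 14: P''(-4) = -6 < 0 ⇒ local maximum; P''(-2) = 2 > 0 ⇒ local minimum; P''(-1) = -3 < 0 ⇒ local maximum.
The local minimum is P(-2) = -1/3.

-1/3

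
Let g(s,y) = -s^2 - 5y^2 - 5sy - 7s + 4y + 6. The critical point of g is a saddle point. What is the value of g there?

∂g/∂s = -2s - 5y - 7 = 0 and ∂g/∂y = -5s - 10y + 4 = 0, so (s, y) = (18, -43/5).
The Hessian has g_{ss} = -2, g_{yy} = -10, g_{sy} = -5, giving D = -5 < 0, so the point is a saddle point.
g(18, -43/5) = -371/5.

-371/5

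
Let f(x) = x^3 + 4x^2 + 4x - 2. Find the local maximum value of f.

f'(x) = 3x^2 + 8x + 4. Setting f'(x) = 0 gives x ∈ {-2, -2/3}.
f''(x) = 6x + 8. f''(-2) = -4 < 0 ⇒ local maximum; f''(-2/3) = 4 > 0 ⇒ local minimum.
So the local maximum value is f(-2) = -2.

-2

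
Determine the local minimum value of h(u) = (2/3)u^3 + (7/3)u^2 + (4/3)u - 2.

h'(u) = 2u^2 + (14/3)u + 4/3 = 0 at u = -2, -1/3.
Second-derivative test with h''(u) = 4u + 14/3: h''(-2) = -10/3 < 0 ⇒ local maximum; h''(-1/3) = 10/3 > 0 ⇒ local minimum.
So the local minimum value is h(-1/3) = -179/81.

-179/81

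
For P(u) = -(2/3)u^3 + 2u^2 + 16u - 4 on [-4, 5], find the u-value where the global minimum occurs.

-2

P'(u) = -2u^2 + 4u + 16, which vanishes at u = -2 and u = 4.
Evaluating at the critical points and endpoints: P(-4) = 20/3; P(-2) = -68/3; P(4) = 148/3; P(5) = 128/3.
So the minimum is P(-2) = -68/3.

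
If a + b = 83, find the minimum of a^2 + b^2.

With a + b = 83, a^2 + b^2 = a^2 + (83 − a)^2.
The derivative 2a − 2(83 − a) = 4a − 166 vanishes at a = 83/2; second derivative 4 > 0, a minimum.
The minimum is 2·(83/2)^2 = 6889/2.

6889/2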